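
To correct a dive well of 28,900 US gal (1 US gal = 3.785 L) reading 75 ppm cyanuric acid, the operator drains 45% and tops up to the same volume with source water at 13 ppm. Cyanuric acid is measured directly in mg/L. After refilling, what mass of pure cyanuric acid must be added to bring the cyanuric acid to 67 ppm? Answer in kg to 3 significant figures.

Volume: 28,900 US gal × 3.785 L/gal = 109,386 L.
After draining 45% and refilling: 75 × 0.55 + 13 × 0.45 = 47.1 ppm.
Deficit to target: 67 − 47.1 = 19.9 mg/L.
Mass: 19.9 mg/L × 109,386 L = 2177 g cyanuric acid.

2.18 kg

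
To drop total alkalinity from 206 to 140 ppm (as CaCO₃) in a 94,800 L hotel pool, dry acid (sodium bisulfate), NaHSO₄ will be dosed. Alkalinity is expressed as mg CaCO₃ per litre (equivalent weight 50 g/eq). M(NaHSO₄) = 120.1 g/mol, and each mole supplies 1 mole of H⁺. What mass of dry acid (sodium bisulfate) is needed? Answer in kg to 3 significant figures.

15.0 kg

Alkalinity to neutralize: (206 − 140) = 66 mg/L as CaCO₃ × 94,800 L = 6257 g as CaCO₃.
Equivalents of H⁺ required: 6257 ÷ 50 g/eq = 125.1 eq = 125.1 mol NaHSO₄.
Mass of NaHSO₄: 125.1 × 120.1 = 15,030 g.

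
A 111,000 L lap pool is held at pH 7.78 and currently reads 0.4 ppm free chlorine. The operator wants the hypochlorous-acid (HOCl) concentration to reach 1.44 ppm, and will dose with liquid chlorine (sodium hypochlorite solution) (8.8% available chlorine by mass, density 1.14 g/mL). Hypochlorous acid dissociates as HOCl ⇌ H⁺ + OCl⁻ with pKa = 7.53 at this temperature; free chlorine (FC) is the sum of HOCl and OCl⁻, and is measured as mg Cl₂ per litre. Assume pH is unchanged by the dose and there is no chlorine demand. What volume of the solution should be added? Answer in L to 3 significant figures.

3.98 L

[OCl⁻]/[HOCl] = 10^(pH − pKa) = 10^(7.78 − 7.53) = 1.778; fraction as HOCl = 1/(1 + 1.778) = 0.3599.
Free chlorine required for 1.44 ppm HOCl: 1.44 / 0.3599 = 4.001 ppm.
FC to add: 4.001 − 0.4 = 3.601 mg/L as Cl₂.
Cl₂ equivalent: 3.601 mg/L × 111,000 L = 399.7 g.
Product at 8.8% available Cl: 399.7 / 0.088 = 4542 g.
Volume: 4542 g ÷ 1.14 g/mL = 3984 mL.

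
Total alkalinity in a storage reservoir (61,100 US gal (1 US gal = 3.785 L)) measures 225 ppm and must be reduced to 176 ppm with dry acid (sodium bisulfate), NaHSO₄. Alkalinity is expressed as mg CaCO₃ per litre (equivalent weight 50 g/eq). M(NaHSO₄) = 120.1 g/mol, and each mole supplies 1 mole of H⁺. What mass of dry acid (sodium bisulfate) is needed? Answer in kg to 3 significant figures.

Volume: 61,100 US gal × 3.785 L/gal = 231,264 L.
Alkalinity to neutralize: (225 − 176) = 49 mg/L as CaCO₃ × 231,264 L = 11,330 g as CaCO₃.
Equivalents of H⁺ required: 11,330 ÷ 50 g/eq = 226.6 eq = 226.6 mol NaHSO₄.
Mass of NaHSO₄: 226.6 × 120.1 = 27,220 g.

27.2 kg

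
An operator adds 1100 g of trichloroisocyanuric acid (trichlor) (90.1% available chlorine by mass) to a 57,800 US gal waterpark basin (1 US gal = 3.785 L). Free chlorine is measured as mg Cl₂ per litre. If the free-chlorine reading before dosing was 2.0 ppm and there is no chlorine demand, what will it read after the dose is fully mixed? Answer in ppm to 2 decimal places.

6.53 ppm

Volume: 57,800 US gal × 3.785 L/gal = 218,773 L.
Available chlorine delivered: 1100 g × 0.901 = 991.1 g as Cl₂.
Concentration rise: 991.1 g / 218,773 L = 4.53 mg/L = 4.53 ppm.
Final FC: 2.0 + 4.53 = 6.53 ppm.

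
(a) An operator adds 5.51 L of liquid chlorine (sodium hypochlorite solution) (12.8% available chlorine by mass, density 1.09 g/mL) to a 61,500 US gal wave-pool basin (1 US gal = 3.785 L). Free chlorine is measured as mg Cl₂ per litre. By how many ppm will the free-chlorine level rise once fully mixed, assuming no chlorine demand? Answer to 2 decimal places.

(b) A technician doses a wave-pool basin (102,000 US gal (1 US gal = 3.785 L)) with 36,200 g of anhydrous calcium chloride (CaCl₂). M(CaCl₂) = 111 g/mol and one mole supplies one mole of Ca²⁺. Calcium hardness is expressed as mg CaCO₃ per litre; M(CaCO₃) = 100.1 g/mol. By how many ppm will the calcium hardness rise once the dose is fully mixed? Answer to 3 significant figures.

(a) Volume: 61,500 US gal × 3.785 L/gal = 232,778 L.
(a) Mass of solution: 5.51 L × 1000 mL/L × 1.09 g/mL = 6006 g.
(a) Available chlorine delivered: 6006 g × 0.128 = 768.8 g as Cl₂.
(a) Concentration rise: 768.8 g / 232,778 L = 3.303 mg/L = 3.30 ppm.

(b) Volume: 102,000 US gal × 3.785 L/gal = 386,070 L.
(b) Moles of Ca²⁺: 36,200 g ÷ 111 g/mol = 326.1 mol.
(b) As CaCO₃: 326.1 mol × 100.1 g/mol = 32,650 g.
(b) Rise: 32,650 g / 386,070 L × 1000 = 84.56 mg/L.

(a) 3.30 ppm; (b) 84.6 ppm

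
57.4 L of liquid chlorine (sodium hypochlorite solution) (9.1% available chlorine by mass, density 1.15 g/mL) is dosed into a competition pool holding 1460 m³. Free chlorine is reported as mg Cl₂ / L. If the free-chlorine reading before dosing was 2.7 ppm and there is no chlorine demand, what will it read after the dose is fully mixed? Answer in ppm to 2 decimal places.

6.81 ppm

Volume: 1460 m³ = 1,460,000 L.
Mass of solution: 57.4 L × 1000 mL/L × 1.15 g/mL = 66,010 g.
Available chlorine delivered: 66,010 g × 0.091 = 6007 g as Cl₂.
Concentration rise: 6007 g / 1,460,000 L = 4.114 mg/L = 4.11 ppm.
Final FC: 2.7 + 4.11 = 6.81 ppm.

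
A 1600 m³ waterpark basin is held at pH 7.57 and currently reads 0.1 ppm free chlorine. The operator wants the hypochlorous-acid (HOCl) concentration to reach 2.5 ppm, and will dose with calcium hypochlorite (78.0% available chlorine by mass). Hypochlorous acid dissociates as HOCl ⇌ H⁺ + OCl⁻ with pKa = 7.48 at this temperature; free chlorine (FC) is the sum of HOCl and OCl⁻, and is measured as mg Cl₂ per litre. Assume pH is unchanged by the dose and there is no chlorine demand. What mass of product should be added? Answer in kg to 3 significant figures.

11.2 kg

Volume: 1600 m³ = 1,600,000 L.
[OCl⁻]/[HOCl] = 10^(pH − pKa) = 10^(7.57 − 7.48) = 1.23; fraction as HOCl = 1/(1 + 1.23) = 0.4484.
Free chlorine required for 2.5 ppm HOCl: 2.5 / 0.4484 = 5.576 ppm.
FC to add: 5.576 − 0.1 = 5.476 mg/L as Cl₂.
Cl₂ equivalent: 5.476 mg/L × 1,600,000 L = 8761 g.
Product at 78.0% available Cl: 8761 / 0.78 = 11,230 g.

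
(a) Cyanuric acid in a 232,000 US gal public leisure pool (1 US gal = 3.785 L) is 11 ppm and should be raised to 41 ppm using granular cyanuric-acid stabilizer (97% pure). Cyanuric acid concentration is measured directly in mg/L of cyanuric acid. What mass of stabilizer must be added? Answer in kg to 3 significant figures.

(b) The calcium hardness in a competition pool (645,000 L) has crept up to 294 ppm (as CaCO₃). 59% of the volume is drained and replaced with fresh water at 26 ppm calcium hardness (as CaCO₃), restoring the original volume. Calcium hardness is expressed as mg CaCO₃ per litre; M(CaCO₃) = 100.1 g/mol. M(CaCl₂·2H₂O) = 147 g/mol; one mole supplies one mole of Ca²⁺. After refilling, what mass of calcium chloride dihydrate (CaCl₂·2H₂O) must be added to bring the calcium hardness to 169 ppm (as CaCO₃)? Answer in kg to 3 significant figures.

(a) 27.2 kg; (b) 31.4 kg

(a) Volume: 232,000 US gal × 3.785 L/gal = 878,120 L.
(a) CYA to add: (41 − 11) = 30 mg/L × 878,120 L = 26,340 g cyanuric acid.
(a) At 97% purity: 26,340 / 0.97 = 27,160 g product.

(b) After draining 59% and refilling: 294 × 0.41 + 26 × 0.59 = 135.88 ppm.
(b) Deficit to target: 169 − 135.88 = 33.12 mg/L.
(b) As CaCO₃: 33.12 mg/L × 645,000 L = 21,360 g; ÷ 100.1 = 213.4 mol Ca²⁺.
(b) Mass: 213.4 × 147 = 31,370 g.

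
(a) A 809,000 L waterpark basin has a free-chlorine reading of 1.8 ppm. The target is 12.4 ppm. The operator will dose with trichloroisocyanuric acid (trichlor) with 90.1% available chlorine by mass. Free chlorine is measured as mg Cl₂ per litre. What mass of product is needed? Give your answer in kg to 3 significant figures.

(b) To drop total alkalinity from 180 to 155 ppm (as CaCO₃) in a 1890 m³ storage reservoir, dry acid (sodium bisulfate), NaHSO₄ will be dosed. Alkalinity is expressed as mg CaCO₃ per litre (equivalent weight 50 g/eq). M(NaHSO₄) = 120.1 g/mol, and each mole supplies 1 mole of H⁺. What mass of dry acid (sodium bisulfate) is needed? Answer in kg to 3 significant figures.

(a) 9.52 kg; (b) 113 kg

(a) Chlorine deficit: 12.4 − 1.8 = 10.6 ppm = 10.6 mg/L as Cl₂.
(a) Cl₂ equivalent needed: 10.6 mg/L × 809,000 L = 8,575,000 mg = 8575 g.
(a) Product at 90.1% available chlorine: 8575 / 0.901 = 9518 g.

(b) Volume: 1890 m³ = 1,890,000 L.
(b) Alkalinity to neutralize: (180 − 155) = 25 mg/L as CaCO₃ × 1,890,000 L = 47,250 g as CaCO₃.
(b) Equivalents of H⁺ required: 47,250 ÷ 50 g/eq = 945 eq = 945 mol NaHSO₄.
(b) Mass of NaHSO₄: 945 × 120.1 = 113,500 g.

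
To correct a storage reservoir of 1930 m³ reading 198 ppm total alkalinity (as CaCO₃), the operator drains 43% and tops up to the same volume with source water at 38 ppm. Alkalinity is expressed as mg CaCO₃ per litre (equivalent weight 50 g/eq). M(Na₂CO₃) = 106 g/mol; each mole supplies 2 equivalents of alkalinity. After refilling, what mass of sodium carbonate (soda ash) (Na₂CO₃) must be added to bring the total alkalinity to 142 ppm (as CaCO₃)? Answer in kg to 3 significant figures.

26.2 kg

Volume: 1930 m³ = 1,930,000 L.
After draining 43% and refilling: 198 × 0.57 + 38 × 0.43 = 129.2 ppm.
Deficit to target: 142 − 129.2 = 12.8 mg/L.
As CaCO₃: 12.8 mg/L × 1,930,000 L = 24,700 g; ÷ 50 g/eq ÷ 2 = 247 mol Na₂CO₃.
Mass: 247 × 106 = 26,190 g.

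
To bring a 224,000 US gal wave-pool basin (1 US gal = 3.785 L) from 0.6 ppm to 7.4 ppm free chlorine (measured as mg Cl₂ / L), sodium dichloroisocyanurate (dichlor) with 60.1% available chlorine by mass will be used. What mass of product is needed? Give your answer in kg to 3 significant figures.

9.59 kg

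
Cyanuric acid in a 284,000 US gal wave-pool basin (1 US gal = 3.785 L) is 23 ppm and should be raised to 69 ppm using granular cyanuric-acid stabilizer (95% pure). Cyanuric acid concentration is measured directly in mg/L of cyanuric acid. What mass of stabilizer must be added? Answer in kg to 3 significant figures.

Volume: 284,000 US gal × 3.785 L/gal = 1,074,940 L.
CYA to add: (69 − 23) = 46 mg/L × 1,074,940 L = 49,450 g cyanuric acid.
At 95% purity: 49,450 / 0.95 = 52,050 g product.

52.0 kg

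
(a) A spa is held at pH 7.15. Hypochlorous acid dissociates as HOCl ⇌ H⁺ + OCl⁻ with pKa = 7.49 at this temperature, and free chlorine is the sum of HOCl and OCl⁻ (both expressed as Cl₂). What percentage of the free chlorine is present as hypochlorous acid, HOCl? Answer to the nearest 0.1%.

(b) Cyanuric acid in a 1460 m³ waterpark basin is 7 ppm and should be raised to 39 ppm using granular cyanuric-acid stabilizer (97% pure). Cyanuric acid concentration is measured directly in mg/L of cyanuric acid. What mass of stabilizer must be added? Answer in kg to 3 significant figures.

(a) [OCl⁻]/[HOCl] = 10^(pH − pKa) = 10^(7.15 − 7.49) = 10^-0.34 = 0.4571.
(a) Fraction as HOCl = 1 / (1 + 0.4571) = 0.6863.

(b) Volume: 1460 m³ = 1,460,000 L.
(b) CYA to add: (39 − 7) = 32 mg/L × 1,460,000 L = 46,720 g cyanuric acid.
(b) At 97% purity: 46,720 / 0.97 = 48,160 g product.

(a) 68.6%; (b) 48.2 kg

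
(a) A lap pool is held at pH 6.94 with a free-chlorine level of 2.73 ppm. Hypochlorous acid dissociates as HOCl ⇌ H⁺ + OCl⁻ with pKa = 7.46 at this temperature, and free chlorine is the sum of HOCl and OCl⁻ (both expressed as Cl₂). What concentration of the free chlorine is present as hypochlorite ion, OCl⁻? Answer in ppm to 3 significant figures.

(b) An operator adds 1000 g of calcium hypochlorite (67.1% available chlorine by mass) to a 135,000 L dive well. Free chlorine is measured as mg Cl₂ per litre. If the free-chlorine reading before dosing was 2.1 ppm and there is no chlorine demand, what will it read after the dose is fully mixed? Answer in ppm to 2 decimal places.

(a) [OCl⁻]/[HOCl] = 10^(pH − pKa) = 10^(6.94 − 7.46) = 10^-0.52 = 0.302.
(a) Fraction as HOCl = 1 / (1 + 0.302) = 0.7681.
(a) OCl⁻ = (1 − 0.7681) × 2.73 ppm = 0.6332 ppm.

(b) Available chlorine delivered: 1000 g × 0.671 = 671 g as Cl₂.
(b) Concentration rise: 671 g / 135,000 L = 4.97 mg/L = 4.97 ppm.
(b) Final FC: 2.1 + 4.97 = 7.07 ppm.

(a) 0.633 ppm; (b) 7.07 ppm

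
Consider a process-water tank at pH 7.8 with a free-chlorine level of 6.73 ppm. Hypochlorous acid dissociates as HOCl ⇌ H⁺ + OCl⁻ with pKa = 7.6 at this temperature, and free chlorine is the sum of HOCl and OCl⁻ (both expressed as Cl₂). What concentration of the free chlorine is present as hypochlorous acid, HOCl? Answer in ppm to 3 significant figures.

2.60 ppm

[OCl⁻]/[HOCl] = 10^(pH − pKa) = 10^(7.8 − 7.6) = 10^0.20 = 1.585.
Fraction as HOCl = 1 / (1 + 1.585) = 0.3869.
HOCl = 0.3869 × 6.73 ppm = 2.604 ppm.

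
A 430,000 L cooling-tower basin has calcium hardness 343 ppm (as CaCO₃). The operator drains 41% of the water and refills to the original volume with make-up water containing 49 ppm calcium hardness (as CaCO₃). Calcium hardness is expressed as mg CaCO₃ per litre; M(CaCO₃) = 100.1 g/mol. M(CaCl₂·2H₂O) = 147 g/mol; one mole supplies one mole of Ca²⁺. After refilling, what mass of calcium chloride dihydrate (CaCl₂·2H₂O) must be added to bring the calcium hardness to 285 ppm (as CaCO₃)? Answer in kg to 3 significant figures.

39.5 kg

After draining 41% and refilling: 343 × 0.59 + 49 × 0.41 = 222.46 ppm.
Deficit to target: 285 − 222.46 = 62.54 mg/L.
As CaCO₃: 62.54 mg/L × 430,000 L = 26,890 g; ÷ 100.1 = 268.7 mol Ca²⁺.
Mass: 268.7 × 147 = 39,490 g.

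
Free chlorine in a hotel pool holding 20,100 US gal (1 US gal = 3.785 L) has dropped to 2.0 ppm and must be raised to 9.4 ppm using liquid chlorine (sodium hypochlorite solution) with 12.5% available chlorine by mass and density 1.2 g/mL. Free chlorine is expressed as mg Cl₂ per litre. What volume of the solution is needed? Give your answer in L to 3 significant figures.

3.75 L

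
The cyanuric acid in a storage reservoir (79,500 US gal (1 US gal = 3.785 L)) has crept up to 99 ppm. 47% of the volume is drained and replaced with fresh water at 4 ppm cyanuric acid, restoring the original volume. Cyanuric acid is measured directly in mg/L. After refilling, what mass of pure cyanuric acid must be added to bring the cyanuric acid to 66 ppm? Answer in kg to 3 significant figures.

3.51 kg

Volume: 79,500 US gal × 3.785 L/gal = 300,908 L.
After draining 47% and refilling: 99 × 0.53 + 4 × 0.47 = 54.35 ppm.
Deficit to target: 66 − 54.35 = 11.65 mg/L.
Mass: 11.65 mg/L × 300,908 L = 3506 g cyanuric acid.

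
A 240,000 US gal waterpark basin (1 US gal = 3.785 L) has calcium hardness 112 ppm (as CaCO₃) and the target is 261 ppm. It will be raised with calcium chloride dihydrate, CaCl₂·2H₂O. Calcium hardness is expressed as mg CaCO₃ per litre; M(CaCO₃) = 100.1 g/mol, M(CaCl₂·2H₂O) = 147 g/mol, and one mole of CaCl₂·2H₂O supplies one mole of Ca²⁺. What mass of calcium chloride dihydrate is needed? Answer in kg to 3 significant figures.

Volume: 240,000 US gal × 3.785 L/gal = 908,400 L.
Hardness to add: (261 − 112) = 149 mg/L as CaCO₃ × 908,400 L = 135,400 g as CaCO₃.
Moles of Ca²⁺ (1 mol Ca²⁺ ≡ 1 mol CaCO₃): 135,400 / 100.1 g/mol = 1352 mol.
Mass of CaCl₂·2H₂O: 1352 × 147 = 198,800 g.

199 kg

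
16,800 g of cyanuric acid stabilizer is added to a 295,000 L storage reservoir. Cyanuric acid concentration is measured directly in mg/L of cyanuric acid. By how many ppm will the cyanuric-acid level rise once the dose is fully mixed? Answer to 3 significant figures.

56.9 ppm

Rise: 16,800 g / 295,000 L × 1000 = 56.95 mg/L.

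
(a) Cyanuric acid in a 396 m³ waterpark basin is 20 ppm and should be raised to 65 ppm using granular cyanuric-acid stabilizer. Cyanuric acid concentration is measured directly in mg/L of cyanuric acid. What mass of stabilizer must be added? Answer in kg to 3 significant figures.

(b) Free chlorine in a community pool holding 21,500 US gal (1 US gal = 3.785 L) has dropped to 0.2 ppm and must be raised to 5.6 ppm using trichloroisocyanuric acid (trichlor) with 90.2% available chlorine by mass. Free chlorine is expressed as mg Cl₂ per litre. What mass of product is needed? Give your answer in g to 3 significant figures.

(a) Volume: 396 m³ = 396,000 L.
(a) CYA to add: (65 − 20) = 45 mg/L × 396,000 L = 17,820 g cyanuric acid.

(b) Volume: 21,500 US gal × 3.785 L/gal = 81,378 L.
(b) Chlorine deficit: 5.6 − 0.2 = 5.4 ppm = 5.4 mg/L as Cl₂.
(b) Cl₂ equivalent needed: 5.4 mg/L × 81,378 L = 439,400 mg = 439.4 g.
(b) Product at 90.2% available chlorine: 439.4 / 0.902 = 487.2 g.

(a) 17.8 kg; (b) 487 g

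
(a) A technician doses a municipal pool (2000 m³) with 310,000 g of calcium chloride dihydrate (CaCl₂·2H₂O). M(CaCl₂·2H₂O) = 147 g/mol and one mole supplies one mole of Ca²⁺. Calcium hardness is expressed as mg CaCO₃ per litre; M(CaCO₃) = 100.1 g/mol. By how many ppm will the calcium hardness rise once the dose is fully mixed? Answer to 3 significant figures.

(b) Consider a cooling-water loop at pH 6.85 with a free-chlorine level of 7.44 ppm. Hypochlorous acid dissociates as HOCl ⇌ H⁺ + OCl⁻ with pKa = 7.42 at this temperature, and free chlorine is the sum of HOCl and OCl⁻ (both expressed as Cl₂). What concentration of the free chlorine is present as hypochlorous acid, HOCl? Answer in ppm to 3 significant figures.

(a) 106 ppm; (b) 5.86 ppm

(a) Volume: 2000 m³ = 2,000,000 L.
(a) Moles of Ca²⁺: 310,000 g ÷ 147 g/mol = 2109 mol.
(a) As CaCO₃: 2109 mol × 100.1 g/mol = 211,100 g.
(a) Rise: 211,100 g / 2,000,000 L × 1000 = 105.5 mg/L.

(b) [OCl⁻]/[HOCl] = 10^(pH − pKa) = 10^(6.85 − 7.42) = 10^-0.57 = 0.2692.
(b) Fraction as HOCl = 1 / (1 + 0.2692) = 0.7879.
(b) HOCl = 0.7879 × 7.44 ppm = 5.862 ppm.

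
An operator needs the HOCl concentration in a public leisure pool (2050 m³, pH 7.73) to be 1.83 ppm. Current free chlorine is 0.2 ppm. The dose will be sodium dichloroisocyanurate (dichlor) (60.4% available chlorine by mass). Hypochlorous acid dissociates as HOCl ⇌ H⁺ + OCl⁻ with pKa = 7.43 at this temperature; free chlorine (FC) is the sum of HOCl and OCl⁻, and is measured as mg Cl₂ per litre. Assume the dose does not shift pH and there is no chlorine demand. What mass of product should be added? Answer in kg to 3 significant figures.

17.9 kg

Volume: 2050 m³ = 2,050,000 L.
[OCl⁻]/[HOCl] = 10^(pH − pKa) = 10^(7.73 − 7.43) = 1.995; fraction as HOCl = 1/(1 + 1.995) = 0.3339.
Free chlorine required for 1.83 ppm HOCl: 1.83 / 0.3339 = 5.481 ppm.
FC to add: 5.481 − 0.2 = 5.281 mg/L as Cl₂.
Cl₂ equivalent: 5.281 mg/L × 2,050,000 L = 10,830 g.
Product at 60.4% available Cl: 10,830 / 0.604 = 17,930 g.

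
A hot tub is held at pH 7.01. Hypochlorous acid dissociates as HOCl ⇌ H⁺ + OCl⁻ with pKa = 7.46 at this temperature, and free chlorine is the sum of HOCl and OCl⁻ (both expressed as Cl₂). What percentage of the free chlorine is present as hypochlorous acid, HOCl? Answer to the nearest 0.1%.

73.8%

[OCl⁻]/[HOCl] = 10^(pH − pKa) = 10^(7.01 − 7.46) = 10^-0.45 = 0.3548.
Fraction as HOCl = 1 / (1 + 0.3548) = 0.7381.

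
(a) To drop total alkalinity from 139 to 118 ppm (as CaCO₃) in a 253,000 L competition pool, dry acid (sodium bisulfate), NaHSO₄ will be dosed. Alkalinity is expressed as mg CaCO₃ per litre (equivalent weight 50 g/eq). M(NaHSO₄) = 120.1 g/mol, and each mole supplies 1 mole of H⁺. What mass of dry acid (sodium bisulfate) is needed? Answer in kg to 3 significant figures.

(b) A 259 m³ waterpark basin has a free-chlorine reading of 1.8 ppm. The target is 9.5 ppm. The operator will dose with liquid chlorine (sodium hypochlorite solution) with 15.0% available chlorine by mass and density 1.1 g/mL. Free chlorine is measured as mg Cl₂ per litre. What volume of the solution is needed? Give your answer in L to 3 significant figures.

(a) 12.8 kg; (b) 12.1 L

(a) Alkalinity to neutralize: (139 − 118) = 21 mg/L as CaCO₃ × 253,000 L = 5313 g as CaCO₃.
(a) Equivalents of H⁺ required: 5313 ÷ 50 g/eq = 106.3 eq = 106.3 mol NaHSO₄.
(a) Mass of NaHSO₄: 106.3 × 120.1 = 12,760 g.

(b) Volume: 259 m³ = 259,000 L.
(b) Chlorine deficit: 9.5 − 1.8 = 7.7 ppm = 7.7 mg/L as Cl₂.
(b) Cl₂ equivalent needed: 7.7 mg/L × 259,000 L = 1,994,000 mg = 1994 g.
(b) Product at 15.0% available chlorine: 1994 / 0.15 = 13,300 g.
(b) Volume at density 1.1 g/mL: 13,300 g ÷ 1.1 g/mL = 12,090 mL.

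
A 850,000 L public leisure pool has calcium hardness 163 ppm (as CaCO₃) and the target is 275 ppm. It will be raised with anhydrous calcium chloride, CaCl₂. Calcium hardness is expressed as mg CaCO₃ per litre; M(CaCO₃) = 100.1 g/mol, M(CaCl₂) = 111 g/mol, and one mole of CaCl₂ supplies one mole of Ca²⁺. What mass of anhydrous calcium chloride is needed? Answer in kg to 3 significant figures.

106 kg

Hardness to add: (275 − 163) = 112 mg/L as CaCO₃ × 850,000 L = 95,200 g as CaCO₃.
Moles of Ca²⁺ (1 mol Ca²⁺ ≡ 1 mol CaCO₃): 95,200 / 100.1 g/mol = 951 mol.
Mass of CaCl₂: 951 × 111 = 105,600 g.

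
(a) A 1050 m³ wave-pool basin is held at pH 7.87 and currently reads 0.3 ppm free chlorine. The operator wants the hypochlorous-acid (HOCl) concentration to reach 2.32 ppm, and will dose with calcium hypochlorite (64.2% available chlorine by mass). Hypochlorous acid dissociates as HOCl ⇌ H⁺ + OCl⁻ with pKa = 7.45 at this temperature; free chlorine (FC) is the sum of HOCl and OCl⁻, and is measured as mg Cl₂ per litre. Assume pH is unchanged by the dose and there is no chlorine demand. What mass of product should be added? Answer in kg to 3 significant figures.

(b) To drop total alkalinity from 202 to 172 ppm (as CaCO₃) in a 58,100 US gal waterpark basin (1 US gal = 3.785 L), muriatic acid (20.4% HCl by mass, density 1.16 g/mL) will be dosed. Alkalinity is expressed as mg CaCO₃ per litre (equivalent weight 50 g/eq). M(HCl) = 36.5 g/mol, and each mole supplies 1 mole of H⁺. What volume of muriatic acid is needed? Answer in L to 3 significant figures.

(a) Volume: 1050 m³ = 1,050,000 L.
(a) [OCl⁻]/[HOCl] = 10^(pH − pKa) = 10^(7.87 − 7.45) = 2.63; fraction as HOCl = 1/(1 + 2.63) = 0.2755.
(a) Free chlorine required for 2.32 ppm HOCl: 2.32 / 0.2755 = 8.422 ppm.
(a) FC to add: 8.422 − 0.3 = 8.122 mg/L as Cl₂.
(a) Cl₂ equivalent: 8.122 mg/L × 1,050,000 L = 8528 g.
(a) Product at 64.2% available Cl: 8528 / 0.642 = 13,280 g.

(b) Volume: 58,100 US gal × 3.785 L/gal = 219,908 L.
(b) Alkalinity to neutralize: (202 − 172) = 30 mg/L as CaCO₃ × 219,908 L = 6597 g as CaCO₃.
(b) Equivalents of H⁺ required: 6597 ÷ 50 g/eq = 131.9 eq = 131.9 mol HCl.
(b) Mass of HCl: 131.9 × 36.5 = 4816 g.
(b) Mass of 20.4% solution: 4816 / 0.204 = 23,610 g.
(b) Volume: 23,610 g ÷ 1.16 g/mL = 20,350 mL.

(a) 13.3 kg; (b) 20.4 L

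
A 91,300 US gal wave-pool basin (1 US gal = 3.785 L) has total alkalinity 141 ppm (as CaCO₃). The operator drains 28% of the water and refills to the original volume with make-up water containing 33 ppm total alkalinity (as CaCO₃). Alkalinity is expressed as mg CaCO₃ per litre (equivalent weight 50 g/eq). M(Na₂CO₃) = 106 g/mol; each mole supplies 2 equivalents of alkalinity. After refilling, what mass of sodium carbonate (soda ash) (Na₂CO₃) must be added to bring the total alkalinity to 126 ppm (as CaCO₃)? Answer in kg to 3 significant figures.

Volume: 91,300 US gal × 3.785 L/gal = 345,570 L.
After draining 28% and refilling: 141 × 0.72 + 33 × 0.28 = 110.76 ppm.
Deficit to target: 126 − 110.76 = 15.24 mg/L.
As CaCO₃: 15.24 mg/L × 345,570 L = 5266 g; ÷ 50 g/eq ÷ 2 = 52.66 mol Na₂CO₃.
Mass: 52.66 × 106 = 5582 g.

5.58 kg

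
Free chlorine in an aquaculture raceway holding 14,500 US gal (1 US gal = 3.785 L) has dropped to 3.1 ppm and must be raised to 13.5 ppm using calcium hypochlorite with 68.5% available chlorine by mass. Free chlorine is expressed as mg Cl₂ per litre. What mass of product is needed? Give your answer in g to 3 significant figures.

Volume: 14,500 US gal × 3.785 L/gal = 54,882 L.
Chlorine deficit: 13.5 − 3.1 = 10.4 ppm = 10.4 mg/L as Cl₂.
Cl₂ equivalent needed: 10.4 mg/L × 54,882 L = 570,800 mg = 570.8 g.
Product at 68.5% available chlorine: 570.8 / 0.685 = 833.3 g.

833 g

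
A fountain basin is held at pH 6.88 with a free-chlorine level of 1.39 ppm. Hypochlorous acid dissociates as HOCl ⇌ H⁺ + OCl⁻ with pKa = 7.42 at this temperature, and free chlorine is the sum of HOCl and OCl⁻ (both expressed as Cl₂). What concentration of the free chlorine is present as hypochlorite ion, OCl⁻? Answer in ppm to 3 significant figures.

0.311 ppm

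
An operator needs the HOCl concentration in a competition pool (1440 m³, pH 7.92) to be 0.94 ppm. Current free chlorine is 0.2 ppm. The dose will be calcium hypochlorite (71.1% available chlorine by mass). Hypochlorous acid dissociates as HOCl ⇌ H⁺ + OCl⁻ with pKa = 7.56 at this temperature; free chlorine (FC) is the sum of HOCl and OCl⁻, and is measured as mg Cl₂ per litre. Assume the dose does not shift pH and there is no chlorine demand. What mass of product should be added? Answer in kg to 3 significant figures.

5.86 kg

Volume: 1440 m³ = 1,440,000 L.
[OCl⁻]/[HOCl] = 10^(pH − pKa) = 10^(7.92 − 7.56) = 2.291; fraction as HOCl = 1/(1 + 2.291) = 0.3039.
Free chlorine required for 0.94 ppm HOCl: 0.94 / 0.3039 = 3.093 ppm.
FC to add: 3.093 − 0.2 = 2.893 mg/L as Cl₂.
Cl₂ equivalent: 2.893 mg/L × 1,440,000 L = 4167 g.
Product at 71.1% available Cl: 4167 / 0.711 = 5860 g.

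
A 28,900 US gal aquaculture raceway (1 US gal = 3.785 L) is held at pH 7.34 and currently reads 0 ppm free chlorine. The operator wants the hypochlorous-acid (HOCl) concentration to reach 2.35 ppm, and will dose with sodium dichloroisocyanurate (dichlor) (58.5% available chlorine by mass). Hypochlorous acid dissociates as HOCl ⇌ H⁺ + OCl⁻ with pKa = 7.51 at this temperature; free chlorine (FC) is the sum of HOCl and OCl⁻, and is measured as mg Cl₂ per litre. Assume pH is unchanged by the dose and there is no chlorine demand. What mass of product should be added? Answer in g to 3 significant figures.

Volume: 28,900 US gal × 3.785 L/gal = 109,386 L.
[OCl⁻]/[HOCl] = 10^(pH − pKa) = 10^(7.34 − 7.51) = 0.6761; fraction as HOCl = 1/(1 + 0.6761) = 0.5966.
Free chlorine required for 2.35 ppm HOCl: 2.35 / 0.5966 = 3.939 ppm.
FC to add: 3.939 − 0 = 3.939 mg/L as Cl₂.
Cl₂ equivalent: 3.939 mg/L × 109,386 L = 430.9 g.
Product at 58.5% available Cl: 430.9 / 0.585 = 736.5 g.

736 g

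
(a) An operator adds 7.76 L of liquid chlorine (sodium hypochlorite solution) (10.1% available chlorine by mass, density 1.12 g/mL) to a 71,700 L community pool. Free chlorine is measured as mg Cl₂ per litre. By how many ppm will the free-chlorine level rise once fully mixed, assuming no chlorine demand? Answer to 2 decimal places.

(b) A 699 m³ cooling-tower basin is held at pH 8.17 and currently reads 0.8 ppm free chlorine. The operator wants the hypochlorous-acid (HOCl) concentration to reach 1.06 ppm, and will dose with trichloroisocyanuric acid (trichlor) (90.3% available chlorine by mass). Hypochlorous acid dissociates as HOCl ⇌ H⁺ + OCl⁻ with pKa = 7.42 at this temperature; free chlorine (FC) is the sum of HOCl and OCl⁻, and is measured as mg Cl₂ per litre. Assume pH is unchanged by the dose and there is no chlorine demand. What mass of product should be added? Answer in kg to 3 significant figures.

(a) 12.24 ppm; (b) 4.82 kg

(a) Mass of solution: 7.76 L × 1000 mL/L × 1.12 g/mL = 8691 g.
(a) Available chlorine delivered: 8691 g × 0.101 = 877.8 g as Cl₂.
(a) Concentration rise: 877.8 g / 71,700 L = 12.24 mg/L = 12.24 ppm.

(b) Volume: 699 m³ = 699,000 L.
(b) [OCl⁻]/[HOCl] = 10^(pH − pKa) = 10^(8.17 − 7.42) = 5.623; fraction as HOCl = 1/(1 + 5.623) = 0.151.
(b) Free chlorine required for 1.06 ppm HOCl: 1.06 / 0.151 = 7.021 ppm.
(b) FC to add: 7.021 − 0.8 = 6.221 mg/L as Cl₂.
(b) Cl₂ equivalent: 6.221 mg/L × 699,000 L = 4348 g.
(b) Product at 90.3% available Cl: 4348 / 0.903 = 4815 g.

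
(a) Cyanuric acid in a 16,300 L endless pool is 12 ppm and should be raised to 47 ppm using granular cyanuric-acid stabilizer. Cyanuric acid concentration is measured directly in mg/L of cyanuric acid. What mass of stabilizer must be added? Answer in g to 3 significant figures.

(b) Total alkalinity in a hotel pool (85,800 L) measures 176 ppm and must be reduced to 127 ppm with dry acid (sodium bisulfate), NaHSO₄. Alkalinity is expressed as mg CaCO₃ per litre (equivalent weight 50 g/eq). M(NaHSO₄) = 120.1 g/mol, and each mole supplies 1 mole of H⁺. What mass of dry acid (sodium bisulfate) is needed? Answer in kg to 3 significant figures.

(a) 570 g; (b) 10.1 kg

(a) CYA to add: (47 − 12) = 35 mg/L × 16,300 L = 570.5 g cyanuric acid.

(b) Alkalinity to neutralize: (176 − 127) = 49 mg/L as CaCO₃ × 85,800 L = 4204 g as CaCO₃.
(b) Equivalents of H⁺ required: 4204 ÷ 50 g/eq = 84.08 eq = 84.08 mol NaHSO₄.
(b) Mass of NaHSO₄: 84.08 × 120.1 = 10,100 g.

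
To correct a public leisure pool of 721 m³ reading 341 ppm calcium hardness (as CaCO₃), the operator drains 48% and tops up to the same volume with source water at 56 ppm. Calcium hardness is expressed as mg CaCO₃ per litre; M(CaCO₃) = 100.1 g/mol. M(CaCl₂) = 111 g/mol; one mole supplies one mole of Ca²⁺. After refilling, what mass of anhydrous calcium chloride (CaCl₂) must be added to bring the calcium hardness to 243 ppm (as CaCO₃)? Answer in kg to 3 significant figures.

31.0 kg

Volume: 721 m³ = 721,000 L.
After draining 48% and refilling: 341 × 0.52 + 56 × 0.48 = 204.2 ppm.
Deficit to target: 243 − 204.2 = 38.8 mg/L.
As CaCO₃: 38.8 mg/L × 721,000 L = 27,970 g; ÷ 100.1 = 279.5 mol Ca²⁺.
Mass: 279.5 × 111 = 31,020 g.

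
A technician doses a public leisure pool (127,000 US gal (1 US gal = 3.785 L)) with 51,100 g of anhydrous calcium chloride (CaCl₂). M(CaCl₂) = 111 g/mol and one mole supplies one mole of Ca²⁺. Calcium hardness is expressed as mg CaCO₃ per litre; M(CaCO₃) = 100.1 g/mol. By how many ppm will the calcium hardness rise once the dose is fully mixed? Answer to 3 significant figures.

95.9 ppm

Volume: 127,000 US gal × 3.785 L/gal = 480,695 L.
Moles of Ca²⁺: 51,100 g ÷ 111 g/mol = 460.4 mol.
As CaCO₃: 460.4 mol × 100.1 g/mol = 46,080 g.
Rise: 46,080 g / 480,695 L × 1000 = 95.87 mg/L.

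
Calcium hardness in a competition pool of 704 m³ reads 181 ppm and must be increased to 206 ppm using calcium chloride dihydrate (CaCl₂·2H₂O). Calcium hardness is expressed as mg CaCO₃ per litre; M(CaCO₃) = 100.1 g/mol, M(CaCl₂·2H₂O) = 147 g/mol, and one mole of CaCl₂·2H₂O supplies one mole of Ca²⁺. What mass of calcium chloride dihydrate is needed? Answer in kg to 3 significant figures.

Volume: 704 m³ = 704,000 L.
Hardness to add: (206 − 181) = 25 mg/L as CaCO₃ × 704,000 L = 17,600 g as CaCO₃.
Moles of Ca²⁺ (1 mol Ca²⁺ ≡ 1 mol CaCO₃): 17,600 / 100.1 g/mol = 175.8 mol.
Mass of CaCl₂·2H₂O: 175.8 × 147 = 25,850 g.

25.8 kg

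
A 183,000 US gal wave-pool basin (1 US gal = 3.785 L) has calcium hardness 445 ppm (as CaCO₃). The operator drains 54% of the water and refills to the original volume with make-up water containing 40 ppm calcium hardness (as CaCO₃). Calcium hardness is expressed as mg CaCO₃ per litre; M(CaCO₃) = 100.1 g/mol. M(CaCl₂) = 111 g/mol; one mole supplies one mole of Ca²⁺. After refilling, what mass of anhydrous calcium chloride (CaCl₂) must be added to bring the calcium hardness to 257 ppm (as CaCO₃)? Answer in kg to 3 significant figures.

Volume: 183,000 US gal × 3.785 L/gal = 692,655 L.
After draining 54% and refilling: 445 × 0.46 + 40 × 0.54 = 226.3 ppm.
Deficit to target: 257 − 226.3 = 30.7 mg/L.
As CaCO₃: 30.7 mg/L × 692,655 L = 21,260 g; ÷ 100.1 = 212.4 mol Ca²⁺.
Mass: 212.4 × 111 = 23,580 g.

23.6 kg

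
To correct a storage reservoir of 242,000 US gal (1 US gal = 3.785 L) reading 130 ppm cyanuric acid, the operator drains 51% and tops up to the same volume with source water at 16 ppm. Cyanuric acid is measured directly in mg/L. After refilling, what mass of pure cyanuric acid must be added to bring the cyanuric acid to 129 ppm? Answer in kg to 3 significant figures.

Volume: 242,000 US gal × 3.785 L/gal = 915,970 L.
After draining 51% and refilling: 130 × 0.49 + 16 × 0.51 = 71.86 ppm.
Deficit to target: 129 − 71.86 = 57.14 mg/L.
Mass: 57.14 mg/L × 915,970 L = 52,340 g cyanuric acid.

52.3 kg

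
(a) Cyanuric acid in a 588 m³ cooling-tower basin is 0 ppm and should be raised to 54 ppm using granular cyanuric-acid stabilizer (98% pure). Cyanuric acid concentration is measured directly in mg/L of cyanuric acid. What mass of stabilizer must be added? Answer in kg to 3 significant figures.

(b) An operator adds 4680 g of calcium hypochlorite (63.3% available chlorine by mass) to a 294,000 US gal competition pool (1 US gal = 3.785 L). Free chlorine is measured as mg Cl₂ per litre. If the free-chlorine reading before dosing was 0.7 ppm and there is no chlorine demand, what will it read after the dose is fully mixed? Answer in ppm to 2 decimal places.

(a) 32.4 kg; (b) 3.36 ppm

(a) Volume: 588 m³ = 588,000 L.
(a) CYA to add: (54 − 0) = 54 mg/L × 588,000 L = 31,750 g cyanuric acid.
(a) At 98% purity: 31,750 / 0.98 = 32,400 g product.

(b) Volume: 294,000 US gal × 3.785 L/gal = 1,112,790 L.
(b) Available chlorine delivered: 4680 g × 0.633 = 2962 g as Cl₂.
(b) Concentration rise: 2962 g / 1,112,790 L = 2.662 mg/L = 2.66 ppm.
(b) Final FC: 0.7 + 2.66 = 3.36 ppm.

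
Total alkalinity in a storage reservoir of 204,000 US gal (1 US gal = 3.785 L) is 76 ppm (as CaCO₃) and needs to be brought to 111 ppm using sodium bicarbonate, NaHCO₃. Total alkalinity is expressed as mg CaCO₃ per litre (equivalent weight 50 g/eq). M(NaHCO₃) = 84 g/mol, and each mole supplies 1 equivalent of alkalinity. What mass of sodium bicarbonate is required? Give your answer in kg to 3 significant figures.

45.4 kg

Volume: 204,000 US gal × 3.785 L/gal = 772,140 L.
Alkalinity to add: (111 − 76) = 35 mg/L as CaCO₃ × 772,140 L = 27,020 g as CaCO₃.
Equivalents: 27,020 g ÷ 50 g/eq = 540.5 eq.
NaHCO₃ supplies 1 eq per mole → 540.5 mol.
Mass: 540.5 mol × 84 g/mol = 45,400 g.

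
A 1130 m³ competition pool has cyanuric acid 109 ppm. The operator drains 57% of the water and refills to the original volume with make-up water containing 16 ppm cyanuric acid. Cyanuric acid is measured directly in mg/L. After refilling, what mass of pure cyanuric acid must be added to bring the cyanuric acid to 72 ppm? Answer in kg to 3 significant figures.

Volume: 1130 m³ = 1,130,000 L.
After draining 57% and refilling: 109 × 0.43 + 16 × 0.57 = 55.99 ppm.
Deficit to target: 72 − 55.99 = 16.01 mg/L.
Mass: 16.01 mg/L × 1,130,000 L = 18,090 g cyanuric acid.

18.1 kg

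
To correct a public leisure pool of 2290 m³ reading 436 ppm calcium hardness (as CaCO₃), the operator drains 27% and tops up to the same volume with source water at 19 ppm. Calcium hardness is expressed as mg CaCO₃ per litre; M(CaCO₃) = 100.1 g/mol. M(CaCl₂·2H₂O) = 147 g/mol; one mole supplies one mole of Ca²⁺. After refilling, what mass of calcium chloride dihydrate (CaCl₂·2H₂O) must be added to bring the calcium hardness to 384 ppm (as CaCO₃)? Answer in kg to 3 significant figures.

204 kg

Volume: 2290 m³ = 2,290,000 L.
After draining 27% and refilling: 436 × 0.73 + 19 × 0.27 = 323.41 ppm.
Deficit to target: 384 − 323.41 = 60.59 mg/L.
As CaCO₃: 60.59 mg/L × 2,290,000 L = 138,800 g; ÷ 100.1 = 1386 mol Ca²⁺.
Mass: 1386 × 147 = 203,800 g.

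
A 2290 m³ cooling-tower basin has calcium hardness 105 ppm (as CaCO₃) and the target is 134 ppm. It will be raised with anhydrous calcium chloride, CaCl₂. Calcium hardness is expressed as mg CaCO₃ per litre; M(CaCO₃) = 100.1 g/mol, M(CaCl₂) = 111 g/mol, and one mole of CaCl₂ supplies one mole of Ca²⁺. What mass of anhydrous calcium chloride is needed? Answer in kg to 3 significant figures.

73.6 kg

Volume: 2290 m³ = 2,290,000 L.
Hardness to add: (134 − 105) = 29 mg/L as CaCO₃ × 2,290,000 L = 66,410 g as CaCO₃.
Moles of Ca²⁺ (1 mol Ca²⁺ ≡ 1 mol CaCO₃): 66,410 / 100.1 g/mol = 663.4 mol.
Mass of CaCl₂: 663.4 × 111 = 73,640 g.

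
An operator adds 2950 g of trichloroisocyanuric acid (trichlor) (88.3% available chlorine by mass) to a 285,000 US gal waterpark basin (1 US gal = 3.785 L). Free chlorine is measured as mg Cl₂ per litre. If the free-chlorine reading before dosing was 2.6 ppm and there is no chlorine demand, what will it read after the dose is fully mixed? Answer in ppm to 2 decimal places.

5.01 ppm

Volume: 285,000 US gal × 3.785 L/gal = 1,078,725 L.
Available chlorine delivered: 2950 g × 0.883 = 2605 g as Cl₂.
Concentration rise: 2605 g / 1,078,725 L = 2.415 mg/L = 2.41 ppm.
Final FC: 2.6 + 2.41 = 5.01 ppm.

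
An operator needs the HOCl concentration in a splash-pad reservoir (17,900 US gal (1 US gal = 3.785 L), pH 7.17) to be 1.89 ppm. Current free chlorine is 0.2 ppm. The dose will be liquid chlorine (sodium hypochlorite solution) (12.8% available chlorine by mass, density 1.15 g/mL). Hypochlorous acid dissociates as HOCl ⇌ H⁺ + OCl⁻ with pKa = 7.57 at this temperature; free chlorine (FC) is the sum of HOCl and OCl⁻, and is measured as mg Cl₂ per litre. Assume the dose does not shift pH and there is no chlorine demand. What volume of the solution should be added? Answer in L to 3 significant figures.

1.12 L

Volume: 17,900 US gal × 3.785 L/gal = 67,752 L.
[OCl⁻]/[HOCl] = 10^(pH − pKa) = 10^(7.17 − 7.57) = 0.3981; fraction as HOCl = 1/(1 + 0.3981) = 0.7153.
Free chlorine required for 1.89 ppm HOCl: 1.89 / 0.7153 = 2.642 ppm.
FC to add: 2.642 − 0.2 = 2.442 mg/L as Cl₂.
Cl₂ equivalent: 2.442 mg/L × 67,752 L = 165.5 g.
Product at 12.8% available Cl: 165.5 / 0.128 = 1293 g.
Volume: 1293 g ÷ 1.15 g/mL = 1124 mL.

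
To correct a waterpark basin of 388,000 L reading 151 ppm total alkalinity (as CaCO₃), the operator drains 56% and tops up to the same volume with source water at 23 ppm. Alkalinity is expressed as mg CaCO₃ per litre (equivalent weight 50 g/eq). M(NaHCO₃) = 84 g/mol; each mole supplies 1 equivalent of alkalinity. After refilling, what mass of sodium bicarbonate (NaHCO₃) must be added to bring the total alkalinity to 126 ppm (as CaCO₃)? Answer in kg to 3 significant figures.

After draining 56% and refilling: 151 × 0.44 + 23 × 0.56 = 79.32 ppm.
Deficit to target: 126 − 79.32 = 46.68 mg/L.
As CaCO₃: 46.68 mg/L × 388,000 L = 18,110 g; ÷ 50 g/eq ÷ 1 = 362.2 mol NaHCO₃.
Mass: 362.2 × 84 = 30,430 g.

30.4 kg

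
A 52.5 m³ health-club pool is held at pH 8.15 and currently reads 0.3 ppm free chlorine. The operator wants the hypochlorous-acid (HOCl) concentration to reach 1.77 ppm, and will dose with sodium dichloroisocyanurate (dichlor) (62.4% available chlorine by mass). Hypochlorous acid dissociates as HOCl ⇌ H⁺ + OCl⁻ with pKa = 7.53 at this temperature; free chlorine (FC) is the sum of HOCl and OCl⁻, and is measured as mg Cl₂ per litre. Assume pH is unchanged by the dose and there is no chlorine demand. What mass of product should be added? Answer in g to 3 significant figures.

744 g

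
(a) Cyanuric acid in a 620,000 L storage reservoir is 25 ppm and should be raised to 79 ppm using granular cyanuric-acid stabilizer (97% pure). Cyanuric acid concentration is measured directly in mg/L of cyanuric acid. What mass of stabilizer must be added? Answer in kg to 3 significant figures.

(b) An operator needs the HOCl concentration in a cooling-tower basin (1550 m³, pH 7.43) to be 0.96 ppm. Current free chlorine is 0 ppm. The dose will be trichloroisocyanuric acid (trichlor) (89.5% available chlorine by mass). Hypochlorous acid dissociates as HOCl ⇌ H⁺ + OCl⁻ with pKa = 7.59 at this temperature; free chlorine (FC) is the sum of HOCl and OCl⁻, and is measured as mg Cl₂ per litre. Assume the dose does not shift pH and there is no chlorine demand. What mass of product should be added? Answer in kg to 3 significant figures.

(a) 34.5 kg; (b) 2.81 kg

(a) CYA to add: (79 − 25) = 54 mg/L × 620,000 L = 33,480 g cyanuric acid.
(a) At 97% purity: 33,480 / 0.97 = 34,520 g product.

(b) Volume: 1550 m³ = 1,550,000 L.
(b) [OCl⁻]/[HOCl] = 10^(pH − pKa) = 10^(7.43 − 7.59) = 0.6918; fraction as HOCl = 1/(1 + 0.6918) = 0.5911.
(b) Free chlorine required for 0.96 ppm HOCl: 0.96 / 0.5911 = 1.624 ppm.
(b) FC to add: 1.624 − 0 = 1.624 mg/L as Cl₂.
(b) Cl₂ equivalent: 1.624 mg/L × 1,550,000 L = 2517 g.
(b) Product at 89.5% available Cl: 2517 / 0.895 = 2813 g.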